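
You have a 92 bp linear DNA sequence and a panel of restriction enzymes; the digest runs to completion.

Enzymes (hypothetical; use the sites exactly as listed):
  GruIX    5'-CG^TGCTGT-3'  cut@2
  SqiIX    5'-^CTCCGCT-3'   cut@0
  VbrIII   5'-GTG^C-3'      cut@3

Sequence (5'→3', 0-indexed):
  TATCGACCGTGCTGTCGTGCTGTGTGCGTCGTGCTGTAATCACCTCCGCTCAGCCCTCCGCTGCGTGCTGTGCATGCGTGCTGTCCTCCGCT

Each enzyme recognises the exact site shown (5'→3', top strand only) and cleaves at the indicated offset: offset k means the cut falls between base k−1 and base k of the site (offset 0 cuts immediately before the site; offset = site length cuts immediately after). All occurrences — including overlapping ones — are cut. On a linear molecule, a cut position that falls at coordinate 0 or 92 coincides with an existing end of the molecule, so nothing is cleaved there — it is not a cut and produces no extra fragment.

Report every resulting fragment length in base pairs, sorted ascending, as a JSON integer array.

[2,2,2,2,2,5,5,5,6,6,7,7,9,10,10,12]

Scan for sites:
  GruIX (CGTGCTGT, off=2): starts [7, 15, 29, 63, 76] → cuts [9, 17, 31, 65, 78]
  SqiIX (CTCCGCT, off=0): starts [43, 55, 85] → cuts [43, 55, 85]
  VbrIII (GTGC, off=3): starts [8, 16, 23, 30, 64, 69, 77] → cuts [11, 19, 26, 33, 67, 72, 80]

Pooled cuts: [9, 11, 17, 19, 26, 31, 33, 43, 55, 65, 67, 72, 78, 80, 85]

Fragment lengths:
  [0,9): 9 bp
  [9,11): 2 bp
  [11,17): 6 bp
  [17,19): 2 bp
  [19,26): 7 bp
  [26,31): 5 bp
  [31,33): 2 bp
  [33,43): 10 bp
  [43,55): 12 bp
  [55,65): 10 bp
  [65,67): 2 bp
  [67,72): 5 bp
  [72,78): 6 bp
  [78,80): 2 bp
  [80,85): 5 bp
  [85,92): 7 bp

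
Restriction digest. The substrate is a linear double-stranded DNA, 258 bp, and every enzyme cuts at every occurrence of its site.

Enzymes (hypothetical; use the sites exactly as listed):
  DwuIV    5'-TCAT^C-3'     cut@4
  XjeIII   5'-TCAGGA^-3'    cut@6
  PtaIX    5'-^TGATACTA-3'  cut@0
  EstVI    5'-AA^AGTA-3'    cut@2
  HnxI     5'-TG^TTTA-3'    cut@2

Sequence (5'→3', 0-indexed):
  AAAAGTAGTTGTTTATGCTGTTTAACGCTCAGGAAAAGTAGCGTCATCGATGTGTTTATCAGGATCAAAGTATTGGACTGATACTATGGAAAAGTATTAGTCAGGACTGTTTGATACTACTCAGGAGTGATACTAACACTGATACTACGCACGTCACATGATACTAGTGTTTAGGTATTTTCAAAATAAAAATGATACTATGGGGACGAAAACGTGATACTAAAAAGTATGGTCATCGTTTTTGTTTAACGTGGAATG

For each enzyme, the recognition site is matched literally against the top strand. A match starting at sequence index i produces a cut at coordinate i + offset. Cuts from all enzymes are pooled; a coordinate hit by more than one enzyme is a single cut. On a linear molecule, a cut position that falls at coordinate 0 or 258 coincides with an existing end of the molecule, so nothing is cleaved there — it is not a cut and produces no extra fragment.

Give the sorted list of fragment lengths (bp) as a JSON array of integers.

[1,2,3,4,5,7,8,8,9,10,10,11,11,11,11,12,14,14,14,14,15,19,22,23]

Scan for sites:
  DwuIV (TCATC, off=4): starts [43, 232] → cuts [47, 236]
  XjeIII (TCAGGA, off=6): starts [28, 58, 100, 120] → cuts [34, 64, 106, 126]
  PtaIX (TGATACTA, off=0): starts [78, 111, 127, 139, 158, 192, 214] → cuts [78, 111, 127, 139, 158, 192, 214]
  EstVI (AAAGTA, off=2): starts [1, 34, 66, 90, 223] → cuts [3, 36, 68, 92, 225]
  HnxI (TGTTTA, off=2): starts [9, 18, 52, 167, 242] → cuts [11, 20, 54, 169, 244]

All cut coordinates (distinct, sorted): [3, 11, 20, 34, 36, 47, 54, 64, 68, 78, 92, 106, 111, 126, 127, 139, 158, 169, 192, 214, 225, 236, 244]

Fragments:
  [0,3): 3 bp
  [3,11): 8 bp
  [11,20): 9 bp
  [20,34): 14 bp
  [34,36): 2 bp
  [36,47): 11 bp
  [47,54): 7 bp
  [54,64): 10 bp
  [64,68): 4 bp
  [68,78): 10 bp
  [78,92): 14 bp
  [92,106): 14 bp
  [106,111): 5 bp
  [111,126): 15 bp
  [126,127): 1 bp
  [127,139): 12 bp
  [139,158): 19 bp
  [158,169): 11 bp
  [169,192): 23 bp
  [192,214): 22 bp
  [214,225): 11 bp
  [225,236): 11 bp
  [236,244): 8 bp
  [244,258): 14 bp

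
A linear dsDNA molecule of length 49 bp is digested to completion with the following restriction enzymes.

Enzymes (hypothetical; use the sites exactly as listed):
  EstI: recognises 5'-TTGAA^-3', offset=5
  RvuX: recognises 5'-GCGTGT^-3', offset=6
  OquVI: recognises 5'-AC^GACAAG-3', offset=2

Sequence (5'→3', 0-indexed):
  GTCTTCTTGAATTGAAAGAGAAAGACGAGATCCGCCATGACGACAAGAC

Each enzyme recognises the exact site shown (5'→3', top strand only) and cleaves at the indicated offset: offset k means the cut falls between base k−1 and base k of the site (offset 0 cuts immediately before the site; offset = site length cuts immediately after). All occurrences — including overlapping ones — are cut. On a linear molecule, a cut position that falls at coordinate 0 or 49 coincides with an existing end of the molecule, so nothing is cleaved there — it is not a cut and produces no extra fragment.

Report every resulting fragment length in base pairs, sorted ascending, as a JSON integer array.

[5,8,11,25]

Site scan:
  EstI TTGAA/5: at [6, 11] ⇒ [11, 16]
  RvuX (GCGTGT, off=6): no sites
  OquVI ACGACAAG/2: at [39] ⇒ [41]

All cut coordinates (distinct, sorted): [11, 16, 41]

Fragment lengths:
  [0,11): 11 bp
  [11,16): 5 bp
  [16,41): 25 bp
  [41,49): 8 bp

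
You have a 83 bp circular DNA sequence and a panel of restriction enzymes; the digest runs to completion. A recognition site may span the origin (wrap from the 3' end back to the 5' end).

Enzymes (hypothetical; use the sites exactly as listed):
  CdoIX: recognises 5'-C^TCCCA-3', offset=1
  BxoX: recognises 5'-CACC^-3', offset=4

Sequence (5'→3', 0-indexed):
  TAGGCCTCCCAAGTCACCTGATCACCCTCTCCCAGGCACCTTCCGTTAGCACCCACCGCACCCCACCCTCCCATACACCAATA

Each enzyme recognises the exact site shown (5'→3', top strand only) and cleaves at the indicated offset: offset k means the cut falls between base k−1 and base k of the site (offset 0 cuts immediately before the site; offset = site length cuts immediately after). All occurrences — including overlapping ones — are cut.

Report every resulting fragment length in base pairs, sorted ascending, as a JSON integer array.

Scan for sites:
  CdoIX (CTCCCA, off=1): starts [5, 28, 67] → cuts [6, 29, 68]
  BxoX (CACC, off=4): starts [14, 22, 36, 49, 53, 58, 63, 75] → cuts [18, 26, 40, 53, 57, 62, 67, 79]

Pooled cuts: [6, 18, 26, 29, 40, 53, 57, 62, 67, 68, 79]

Fragments:
  6→18: 12 bp
  18→26: 8 bp
  26→29: 3 bp
  29→40: 11 bp
  40→53: 13 bp
  53→57: 4 bp
  57→62: 5 bp
  62→67: 5 bp
  67→68: 1 bp
  68→79: 11 bp
  79→6 (wrap): 83-79+6 = 10 bp

[1,3,4,5,5,8,10,11,11,12,13]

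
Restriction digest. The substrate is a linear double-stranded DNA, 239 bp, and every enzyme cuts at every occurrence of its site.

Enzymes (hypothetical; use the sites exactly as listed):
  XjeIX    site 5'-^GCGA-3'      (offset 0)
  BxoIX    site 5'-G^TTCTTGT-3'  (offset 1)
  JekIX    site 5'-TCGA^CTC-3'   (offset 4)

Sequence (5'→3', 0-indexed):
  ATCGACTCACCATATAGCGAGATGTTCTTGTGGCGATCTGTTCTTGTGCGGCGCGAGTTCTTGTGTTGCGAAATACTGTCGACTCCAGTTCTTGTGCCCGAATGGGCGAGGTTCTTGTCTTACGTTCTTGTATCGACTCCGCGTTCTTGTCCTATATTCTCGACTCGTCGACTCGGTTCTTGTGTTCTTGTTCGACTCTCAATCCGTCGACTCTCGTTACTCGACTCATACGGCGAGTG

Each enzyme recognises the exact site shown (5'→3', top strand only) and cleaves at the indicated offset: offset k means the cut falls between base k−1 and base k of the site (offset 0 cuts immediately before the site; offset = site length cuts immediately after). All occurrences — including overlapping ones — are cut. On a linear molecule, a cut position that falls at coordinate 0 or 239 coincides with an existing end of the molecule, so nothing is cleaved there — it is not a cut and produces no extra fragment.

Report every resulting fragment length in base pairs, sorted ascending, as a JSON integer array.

Site scan:
  XjeIX (GCGA, off=0): starts [16, 32, 52, 67, 105, 232] → cuts [16, 32, 52, 67, 105, 232]
  BxoIX (GTTCTTGT, off=1): starts [23, 39, 56, 87, 110, 123, 142, 175, 183] → cuts [24, 40, 57, 88, 111, 124, 143, 176, 184]
  JekIX (TCGACTC, off=4): starts [1, 78, 132, 159, 167, 191, 206, 220] → cuts [5, 82, 136, 163, 171, 195, 210, 224]

Pooled cuts: [5, 16, 24, 32, 40, 52, 57, 67, 82, 88, 105, 111, 124, 136, 143, 163, 171, 176, 184, 195, 210, 224, 232]

Fragments:
  [0,5): 5 bp
  [5,16): 11 bp
  [16,24): 8 bp
  [24,32): 8 bp
  [32,40): 8 bp
  [40,52): 12 bp
  [52,57): 5 bp
  [57,67): 10 bp
  [67,82): 15 bp
  [82,88): 6 bp
  [88,105): 17 bp
  [105,111): 6 bp
  [111,124): 13 bp
  [124,136): 12 bp
  [136,143): 7 bp
  [143,163): 20 bp
  [163,171): 8 bp
  [171,176): 5 bp
  [176,184): 8 bp
  [184,195): 11 bp
  [195,210): 15 bp
  [210,224): 14 bp
  [224,232): 8 bp
  [232,239): 7 bp

[5,5,5,6,6,7,7,8,8,8,8,8,8,10,11,11,12,12,13,14,15,15,17,20]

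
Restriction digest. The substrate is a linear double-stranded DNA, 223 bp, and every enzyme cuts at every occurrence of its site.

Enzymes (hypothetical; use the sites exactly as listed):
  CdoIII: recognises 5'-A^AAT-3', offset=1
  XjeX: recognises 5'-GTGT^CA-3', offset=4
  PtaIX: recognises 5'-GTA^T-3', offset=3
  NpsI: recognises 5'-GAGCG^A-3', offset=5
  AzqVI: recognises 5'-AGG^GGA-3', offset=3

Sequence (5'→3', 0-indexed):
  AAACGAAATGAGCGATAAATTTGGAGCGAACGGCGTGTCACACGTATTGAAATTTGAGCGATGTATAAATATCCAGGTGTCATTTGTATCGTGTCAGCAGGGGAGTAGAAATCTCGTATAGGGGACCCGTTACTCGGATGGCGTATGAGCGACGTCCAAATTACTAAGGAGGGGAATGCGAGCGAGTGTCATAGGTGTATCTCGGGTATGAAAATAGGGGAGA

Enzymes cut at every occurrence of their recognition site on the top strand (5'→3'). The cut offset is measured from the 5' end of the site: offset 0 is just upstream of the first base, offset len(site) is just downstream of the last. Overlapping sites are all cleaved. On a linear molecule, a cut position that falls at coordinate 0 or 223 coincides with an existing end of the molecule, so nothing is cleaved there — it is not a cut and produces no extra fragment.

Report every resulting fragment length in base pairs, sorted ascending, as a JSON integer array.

Per-enzyme occurrences:
  CdoIII (AAAT, off=1): starts [5, 16, 49, 66, 108, 157, 211] → cuts [6, 17, 50, 67, 109, 158, 212]
  XjeX (GTGTCA, off=4): starts [34, 76, 90, 185] → cuts [38, 80, 94, 189]
  PtaIX (GTAT, off=3): starts [43, 62, 85, 115, 142, 196, 205] → cuts [46, 65, 88, 118, 145, 199, 208]
  NpsI (GAGCGA, off=5): starts [9, 23, 55, 146, 179] → cuts [14, 28, 60, 151, 184]
  AzqVI (AGGGGA, off=3): starts [98, 119, 169, 215] → cuts [101, 122, 172, 218]

Pooled cuts: [6, 14, 17, 28, 38, 46, 50, 60, 65, 67, 80, 88, 94, 101, 109, 118, 122, 145, 151, 158, 172, 184, 189, 199, 208, 212, 218]

Fragments:
  [0,6): 6 bp
  [6,14): 8 bp
  [14,17): 3 bp
  [17,28): 11 bp
  [28,38): 10 bp
  [38,46): 8 bp
  [46,50): 4 bp
  [50,60): 10 bp
  [60,65): 5 bp
  [65,67): 2 bp
  [67,80): 13 bp
  [80,88): 8 bp
  [88,94): 6 bp
  [94,101): 7 bp
  [101,109): 8 bp
  [109,118): 9 bp
  [118,122): 4 bp
  [122,145): 23 bp
  [145,151): 6 bp
  [151,158): 7 bp
  [158,172): 14 bp
  [172,184): 12 bp
  [184,189): 5 bp
  [189,199): 10 bp
  [199,208): 9 bp
  [208,212): 4 bp
  [212,218): 6 bp
  [218,223): 5 bp

[2,3,4,4,4,5,5,5,6,6,6,6,7,7,8,8,8,8,9,9,10,10,10,11,12,13,14,23]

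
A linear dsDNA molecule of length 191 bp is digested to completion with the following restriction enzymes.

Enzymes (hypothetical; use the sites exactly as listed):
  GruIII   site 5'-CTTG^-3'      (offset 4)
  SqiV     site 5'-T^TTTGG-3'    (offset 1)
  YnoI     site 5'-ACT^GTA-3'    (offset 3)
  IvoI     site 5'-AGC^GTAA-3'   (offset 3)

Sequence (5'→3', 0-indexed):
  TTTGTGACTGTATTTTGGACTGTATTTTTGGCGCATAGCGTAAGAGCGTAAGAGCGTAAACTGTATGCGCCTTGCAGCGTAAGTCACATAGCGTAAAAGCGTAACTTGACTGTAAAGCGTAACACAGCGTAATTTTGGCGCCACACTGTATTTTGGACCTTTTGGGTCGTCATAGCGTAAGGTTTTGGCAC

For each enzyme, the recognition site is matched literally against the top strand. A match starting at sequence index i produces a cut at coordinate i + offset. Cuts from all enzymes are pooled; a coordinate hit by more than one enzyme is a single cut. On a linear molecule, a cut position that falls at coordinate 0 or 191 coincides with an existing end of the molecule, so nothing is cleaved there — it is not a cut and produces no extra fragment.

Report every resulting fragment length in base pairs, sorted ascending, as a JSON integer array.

Site scan:
  GruIII CTTG/4: at [70, 104] ⇒ [74, 108]
  SqiV TTTTGG/1: at [12, 25, 132, 150, 159, 182] ⇒ [13, 26, 133, 151, 160, 183]
  YnoI ACTGTA/3: at [6, 18, 59, 108, 144] ⇒ [9, 21, 62, 111, 147]
  IvoI AGCGTAA/3: at [36, 44, 52, 75, 89, 97, 115, 125, 173] ⇒ [39, 47, 55, 78, 92, 100, 118, 128, 176]

All cut coordinates (distinct, sorted): [9, 13, 21, 26, 39, 47, 55, 62, 74, 78, 92, 100, 108, 111, 118, 128, 133, 147, 151, 160, 176, 183]

Fragment lengths:
  [0,9): 9 bp
  [9,13): 4 bp
  [13,21): 8 bp
  [21,26): 5 bp
  [26,39): 13 bp
  [39,47): 8 bp
  [47,55): 8 bp
  [55,62): 7 bp
  [62,74): 12 bp
  [74,78): 4 bp
  [78,92): 14 bp
  [92,100): 8 bp
  [100,108): 8 bp
  [108,111): 3 bp
  [111,118): 7 bp
  [118,128): 10 bp
  [128,133): 5 bp
  [133,147): 14 bp
  [147,151): 4 bp
  [151,160): 9 bp
  [160,176): 16 bp
  [176,183): 7 bp
  [183,191): 8 bp

[3,4,4,4,5,5,7,7,7,8,8,8,8,8,8,9,9,10,12,13,14,14,16]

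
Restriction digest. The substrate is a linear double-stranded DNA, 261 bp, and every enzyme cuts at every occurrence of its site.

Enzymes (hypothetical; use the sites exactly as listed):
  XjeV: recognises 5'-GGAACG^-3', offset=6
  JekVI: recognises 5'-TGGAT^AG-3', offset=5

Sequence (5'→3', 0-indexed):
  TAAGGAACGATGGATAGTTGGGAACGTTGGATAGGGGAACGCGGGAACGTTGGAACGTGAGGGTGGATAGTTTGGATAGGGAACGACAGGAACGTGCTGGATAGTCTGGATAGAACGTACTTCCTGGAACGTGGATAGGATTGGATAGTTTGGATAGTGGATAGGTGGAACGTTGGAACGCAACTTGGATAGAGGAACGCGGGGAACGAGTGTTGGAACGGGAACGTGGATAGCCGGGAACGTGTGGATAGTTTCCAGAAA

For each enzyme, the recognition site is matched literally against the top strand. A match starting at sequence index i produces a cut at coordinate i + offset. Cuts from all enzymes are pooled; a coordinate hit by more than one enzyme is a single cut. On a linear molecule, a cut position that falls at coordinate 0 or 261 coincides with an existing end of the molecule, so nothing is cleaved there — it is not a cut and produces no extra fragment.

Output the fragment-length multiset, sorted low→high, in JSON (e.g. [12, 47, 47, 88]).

[5,5,6,6,6,7,7,8,8,8,8,8,9,9,9,9,9,9,9,9,10,10,10,11,11,11,12,12,20]

Site scan:
  XjeV GGAACG/6: at [3, 20, 35, 43, 51, 79, 88, 125, 166, 174, 193, 202, 214, 220, 236] ⇒ [9, 26, 41, 49, 57, 85, 94, 131, 172, 180, 199, 208, 220, 226, 242]
  JekVI TGGATAG/5: at [10, 27, 63, 72, 97, 106, 131, 141, 150, 157, 185, 226, 244] ⇒ [15, 32, 68, 77, 102, 111, 136, 146, 155, 162, 190, 231, 249]

Pooled cuts: [9, 15, 26, 32, 41, 49, 57, 68, 77, 85, 94, 102, 111, 131, 136, 146, 155, 162, 172, 180, 190, 199, 208, 220, 226, 231, 242, 249]

Fragments:
  [0,9): 9 bp
  [9,15): 6 bp
  [15,26): 11 bp
  [26,32): 6 bp
  [32,41): 9 bp
  [41,49): 8 bp
  [49,57): 8 bp
  [57,68): 11 bp
  [68,77): 9 bp
  [77,85): 8 bp
  [85,94): 9 bp
  [94,102): 8 bp
  [102,111): 9 bp
  [111,131): 20 bp
  [131,136): 5 bp
  [136,146): 10 bp
  [146,155): 9 bp
  [155,162): 7 bp
  [162,172): 10 bp
  [172,180): 8 bp
  [180,190): 10 bp
  [190,199): 9 bp
  [199,208): 9 bp
  [208,220): 12 bp
  [220,226): 6 bp
  [226,231): 5 bp
  [231,242): 11 bp
  [242,249): 7 bp
  [249,261): 12 bp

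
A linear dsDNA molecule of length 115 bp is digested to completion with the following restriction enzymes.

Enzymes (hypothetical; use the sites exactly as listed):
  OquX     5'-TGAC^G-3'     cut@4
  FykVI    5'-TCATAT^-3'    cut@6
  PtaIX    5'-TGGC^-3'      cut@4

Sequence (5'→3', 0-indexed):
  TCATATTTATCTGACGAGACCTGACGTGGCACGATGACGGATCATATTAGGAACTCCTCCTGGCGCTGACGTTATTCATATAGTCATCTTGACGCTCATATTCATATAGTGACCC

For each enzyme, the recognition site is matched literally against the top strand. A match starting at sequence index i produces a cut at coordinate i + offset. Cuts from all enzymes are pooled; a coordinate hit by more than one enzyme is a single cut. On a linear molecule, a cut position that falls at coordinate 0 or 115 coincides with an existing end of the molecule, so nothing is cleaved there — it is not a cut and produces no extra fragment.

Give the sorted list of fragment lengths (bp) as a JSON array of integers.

Site scan:
  OquX TGACG/4: at [11, 21, 34, 66, 89] ⇒ [15, 25, 38, 70, 93]
  FykVI TCATAT/6: at [0, 41, 75, 95, 101] ⇒ [6, 47, 81, 101, 107]
  PtaIX TGGC/4: at [26, 60] ⇒ [30, 64]

Pooled cuts: [6, 15, 25, 30, 38, 47, 64, 70, 81, 93, 101, 107]

Fragments:
  [0,6): 6 bp
  [6,15): 9 bp
  [15,25): 10 bp
  [25,30): 5 bp
  [30,38): 8 bp
  [38,47): 9 bp
  [47,64): 17 bp
  [64,70): 6 bp
  [70,81): 11 bp
  [81,93): 12 bp
  [93,101): 8 bp
  [101,107): 6 bp
  [107,115): 8 bp

[5,6,6,6,8,8,8,9,9,10,11,12,17]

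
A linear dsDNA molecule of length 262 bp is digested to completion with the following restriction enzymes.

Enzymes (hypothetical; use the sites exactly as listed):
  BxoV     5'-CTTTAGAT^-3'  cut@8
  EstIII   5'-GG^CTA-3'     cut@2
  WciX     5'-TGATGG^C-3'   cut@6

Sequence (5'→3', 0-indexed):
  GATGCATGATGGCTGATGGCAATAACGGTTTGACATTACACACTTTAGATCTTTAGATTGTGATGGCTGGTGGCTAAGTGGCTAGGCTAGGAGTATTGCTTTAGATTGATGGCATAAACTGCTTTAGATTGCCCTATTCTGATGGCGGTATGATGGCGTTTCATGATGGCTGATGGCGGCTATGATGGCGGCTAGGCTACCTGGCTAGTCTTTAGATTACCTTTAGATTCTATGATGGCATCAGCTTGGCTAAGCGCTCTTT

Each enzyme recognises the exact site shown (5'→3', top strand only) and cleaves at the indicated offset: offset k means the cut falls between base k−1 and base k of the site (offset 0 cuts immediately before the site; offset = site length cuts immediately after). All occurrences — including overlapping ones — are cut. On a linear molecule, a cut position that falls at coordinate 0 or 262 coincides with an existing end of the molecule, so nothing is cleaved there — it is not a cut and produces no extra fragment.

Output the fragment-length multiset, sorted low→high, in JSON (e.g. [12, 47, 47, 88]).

[3,3,5,5,6,7,7,7,8,8,8,8,9,10,11,11,11,12,13,13,13,16,17,20,31]

Scan for sites:
  BxoV (CTTTAGAT, off=8): starts [42, 50, 98, 121, 209, 220] → cuts [50, 58, 106, 129, 217, 228]
  EstIII (GGCTA, off=2): starts [71, 79, 84, 177, 189, 194, 202, 247] → cuts [73, 81, 86, 179, 191, 196, 204, 249]
  WciX (TGATGGC, off=6): starts [6, 13, 60, 106, 139, 150, 163, 170, 182, 232] → cuts [12, 19, 66, 112, 145, 156, 169, 176, 188, 238]

All cut coordinates (distinct, sorted): [12, 19, 50, 58, 66, 73, 81, 86, 106, 112, 129, 145, 156, 169, 176, 179, 188, 191, 196, 204, 217, 228, 238, 249]

Fragments:
  [0,12): 12 bp
  [12,19): 7 bp
  [19,50): 31 bp
  [50,58): 8 bp
  [58,66): 8 bp
  [66,73): 7 bp
  [73,81): 8 bp
  [81,86): 5 bp
  [86,106): 20 bp
  [106,112): 6 bp
  [112,129): 17 bp
  [129,145): 16 bp
  [145,156): 11 bp
  [156,169): 13 bp
  [169,176): 7 bp
  [176,179): 3 bp
  [179,188): 9 bp
  [188,191): 3 bp
  [191,196): 5 bp
  [196,204): 8 bp
  [204,217): 13 bp
  [217,228): 11 bp
  [228,238): 10 bp
  [238,249): 11 bp
  [249,262): 13 bp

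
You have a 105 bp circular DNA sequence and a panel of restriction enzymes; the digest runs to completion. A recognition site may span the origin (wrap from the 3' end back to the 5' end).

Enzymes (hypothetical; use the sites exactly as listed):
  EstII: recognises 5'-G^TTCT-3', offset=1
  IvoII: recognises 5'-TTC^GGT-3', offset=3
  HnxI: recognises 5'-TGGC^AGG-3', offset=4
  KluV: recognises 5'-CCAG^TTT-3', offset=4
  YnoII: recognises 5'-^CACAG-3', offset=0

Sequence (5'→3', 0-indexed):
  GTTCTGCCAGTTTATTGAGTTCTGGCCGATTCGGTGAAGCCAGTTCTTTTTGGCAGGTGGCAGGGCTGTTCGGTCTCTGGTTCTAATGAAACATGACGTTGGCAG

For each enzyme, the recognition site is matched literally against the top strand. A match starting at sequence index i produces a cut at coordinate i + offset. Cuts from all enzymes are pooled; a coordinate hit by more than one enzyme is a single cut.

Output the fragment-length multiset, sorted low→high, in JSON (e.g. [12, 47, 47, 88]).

[3,7,9,9,9,10,11,11,13,23]

Per-enzyme occurrences:
  EstII (GTTCT, off=1): starts [0, 18, 42, 79] → cuts [1, 19, 43, 80]
  IvoII (TTCGGT, off=3): starts [29, 68] → cuts [32, 71]
  HnxI (TGGCAGG, off=4): starts [50, 57, 99] → cuts [54, 61, 103]
  KluV (CCAGTTT, off=4): starts [6] → cuts [10]
  YnoII (CACAG, off=0): no sites

All cut coordinates (distinct, sorted): [1, 10, 19, 32, 43, 54, 61, 71, 80, 103]

Fragment lengths:
  1→10: 9 bp
  10→19: 9 bp
  19→32: 13 bp
  32→43: 11 bp
  43→54: 11 bp
  54→61: 7 bp
  61→71: 10 bp
  71→80: 9 bp
  80→103: 23 bp
  103→1 (wrap): 105-103+1 = 3 bp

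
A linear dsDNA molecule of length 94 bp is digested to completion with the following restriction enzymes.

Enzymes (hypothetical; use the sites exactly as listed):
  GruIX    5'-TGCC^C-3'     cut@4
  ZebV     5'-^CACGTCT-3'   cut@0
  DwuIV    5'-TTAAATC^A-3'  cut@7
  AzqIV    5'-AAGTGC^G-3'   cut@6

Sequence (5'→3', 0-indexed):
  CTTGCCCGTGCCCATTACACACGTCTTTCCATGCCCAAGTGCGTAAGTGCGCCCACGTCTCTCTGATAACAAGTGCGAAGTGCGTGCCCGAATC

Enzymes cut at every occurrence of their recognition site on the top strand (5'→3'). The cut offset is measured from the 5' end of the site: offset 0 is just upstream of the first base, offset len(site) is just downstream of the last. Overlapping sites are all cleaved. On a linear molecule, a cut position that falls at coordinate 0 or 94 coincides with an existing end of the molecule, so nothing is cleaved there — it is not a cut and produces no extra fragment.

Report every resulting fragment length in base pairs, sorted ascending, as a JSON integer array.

[3,5,6,6,6,7,7,7,8,16,23]

Per-enzyme occurrences:
  GruIX TGCCC/4: at [2, 8, 31, 84] ⇒ [6, 12, 35, 88]
  ZebV CACGTCT/0: at [19, 53] ⇒ [19, 53]
  DwuIV (TTAAATCA, off=7): no sites
  AzqIV AAGTGCG/6: at [36, 44, 70, 77] ⇒ [42, 50, 76, 83]

Pooled cuts: [6, 12, 19, 35, 42, 50, 53, 76, 83, 88]

Fragment lengths:
  [0,6): 6 bp
  [6,12): 6 bp
  [12,19): 7 bp
  [19,35): 16 bp
  [35,42): 7 bp
  [42,50): 8 bp
  [50,53): 3 bp
  [53,76): 23 bp
  [76,83): 7 bp
  [83,88): 5 bp
  [88,94): 6 bp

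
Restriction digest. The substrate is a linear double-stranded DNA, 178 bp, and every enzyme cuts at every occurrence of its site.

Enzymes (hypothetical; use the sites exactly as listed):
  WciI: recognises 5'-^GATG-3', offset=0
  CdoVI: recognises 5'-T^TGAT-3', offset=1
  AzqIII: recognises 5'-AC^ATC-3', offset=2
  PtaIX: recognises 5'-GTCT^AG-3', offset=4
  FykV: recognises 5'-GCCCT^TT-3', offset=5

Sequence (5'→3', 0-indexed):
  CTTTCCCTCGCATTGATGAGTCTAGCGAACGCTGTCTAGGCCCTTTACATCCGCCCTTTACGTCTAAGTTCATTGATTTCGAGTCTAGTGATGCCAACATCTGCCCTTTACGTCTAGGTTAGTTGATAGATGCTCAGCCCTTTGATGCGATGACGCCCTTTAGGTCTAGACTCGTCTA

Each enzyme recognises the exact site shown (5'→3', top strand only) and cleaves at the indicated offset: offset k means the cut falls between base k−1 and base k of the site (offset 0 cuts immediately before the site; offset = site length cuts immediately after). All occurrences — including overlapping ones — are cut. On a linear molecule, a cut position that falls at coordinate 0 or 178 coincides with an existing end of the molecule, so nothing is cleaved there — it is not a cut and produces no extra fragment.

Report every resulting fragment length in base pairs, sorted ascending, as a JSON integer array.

[1,1,1,3,4,5,5,7,8,8,8,9,9,9,9,11,11,13,13,13,14,16]

Site scan:
  WciI GATG/0: at [14, 89, 128, 143, 148] ⇒ [14, 89, 128, 143, 148]
  CdoVI TTGAT/1: at [12, 72, 122, 141] ⇒ [13, 73, 123, 142]
  AzqIII ACATC/2: at [46, 96] ⇒ [48, 98]
  PtaIX GTCTAG/4: at [19, 33, 82, 111, 163] ⇒ [23, 37, 86, 115, 167]
  FykV GCCCTTT/5: at [39, 52, 102, 136, 154] ⇒ [44, 57, 107, 141, 159]

Pooled cuts: [13, 14, 23, 37, 44, 48, 57, 73, 86, 89, 98, 107, 115, 123, 128, 141, 142, 143, 148, 159, 167]

Fragments:
  [0,13): 13 bp
  [13,14): 1 bp
  [14,23): 9 bp
  [23,37): 14 bp
  [37,44): 7 bp
  [44,48): 4 bp
  [48,57): 9 bp
  [57,73): 16 bp
  [73,86): 13 bp
  [86,89): 3 bp
  [89,98): 9 bp
  [98,107): 9 bp
  [107,115): 8 bp
  [115,123): 8 bp
  [123,128): 5 bp
  [128,141): 13 bp
  [141,142): 1 bp
  [142,143): 1 bp
  [143,148): 5 bp
  [148,159): 11 bp
  [159,167): 8 bp
  [167,178): 11 bp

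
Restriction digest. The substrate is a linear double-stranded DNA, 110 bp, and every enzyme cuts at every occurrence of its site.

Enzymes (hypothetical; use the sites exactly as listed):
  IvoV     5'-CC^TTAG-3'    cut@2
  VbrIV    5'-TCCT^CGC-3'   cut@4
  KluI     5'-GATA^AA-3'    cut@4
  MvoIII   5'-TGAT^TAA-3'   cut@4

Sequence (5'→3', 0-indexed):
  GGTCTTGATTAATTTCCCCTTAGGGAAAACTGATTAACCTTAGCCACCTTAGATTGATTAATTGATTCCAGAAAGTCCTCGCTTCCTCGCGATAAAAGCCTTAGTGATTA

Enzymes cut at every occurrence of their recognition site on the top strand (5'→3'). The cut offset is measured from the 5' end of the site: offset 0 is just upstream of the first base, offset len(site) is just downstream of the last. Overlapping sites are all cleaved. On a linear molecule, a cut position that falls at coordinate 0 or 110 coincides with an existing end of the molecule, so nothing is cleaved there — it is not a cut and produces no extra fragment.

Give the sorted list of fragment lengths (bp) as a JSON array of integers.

Per-enzyme occurrences:
  IvoV CCTTAG/2: at [17, 37, 46, 98] ⇒ [19, 39, 48, 100]
  VbrIV TCCTCGC/4: at [75, 83] ⇒ [79, 87]
  KluI GATAAA/4: at [90] ⇒ [94]
  MvoIII TGATTAA/4: at [5, 30, 54] ⇒ [9, 34, 58]

All cut coordinates (distinct, sorted): [9, 19, 34, 39, 48, 58, 79, 87, 94, 100]

Fragment lengths:
  [0,9): 9 bp
  [9,19): 10 bp
  [19,34): 15 bp
  [34,39): 5 bp
  [39,48): 9 bp
  [48,58): 10 bp
  [58,79): 21 bp
  [79,87): 8 bp
  [87,94): 7 bp
  [94,100): 6 bp
  [100,110): 10 bp

[5,6,7,8,9,9,10,10,10,15,21]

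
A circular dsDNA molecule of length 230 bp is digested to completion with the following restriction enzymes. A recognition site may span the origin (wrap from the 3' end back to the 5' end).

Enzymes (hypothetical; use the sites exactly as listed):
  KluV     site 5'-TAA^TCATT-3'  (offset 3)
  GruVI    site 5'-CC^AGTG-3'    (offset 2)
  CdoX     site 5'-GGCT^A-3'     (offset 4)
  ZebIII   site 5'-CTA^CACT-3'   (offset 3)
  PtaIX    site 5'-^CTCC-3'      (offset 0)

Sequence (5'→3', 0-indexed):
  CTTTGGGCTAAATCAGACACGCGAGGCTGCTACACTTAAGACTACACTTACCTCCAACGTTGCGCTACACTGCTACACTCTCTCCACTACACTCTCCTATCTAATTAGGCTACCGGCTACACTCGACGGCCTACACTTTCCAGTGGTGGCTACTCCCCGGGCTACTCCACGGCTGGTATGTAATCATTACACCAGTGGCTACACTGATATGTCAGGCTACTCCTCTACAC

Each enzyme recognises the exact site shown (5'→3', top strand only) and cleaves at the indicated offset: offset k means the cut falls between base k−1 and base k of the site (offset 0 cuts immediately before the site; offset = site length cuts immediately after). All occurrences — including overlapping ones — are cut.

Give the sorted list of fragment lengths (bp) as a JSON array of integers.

Per-enzyme occurrences:
  KluV (TAATCATT, off=3): starts [180] → cuts [183]
  GruVI (CCAGTG, off=2): starts [139, 191] → cuts [141, 193]
  CdoX (GGCTA, off=4): starts [5, 107, 114, 147, 159, 196, 214] → cuts [9, 111, 118, 151, 163, 200, 218]
  ZebIII (CTACACT, off=3): starts [29, 41, 64, 72, 86, 116, 130, 198] → cuts [32, 44, 67, 75, 89, 119, 133, 201]
  PtaIX (CTCC, off=0): starts [51, 81, 93, 152, 164, 219] → cuts [51, 81, 93, 152, 164, 219]

All cut coordinates (distinct, sorted): [9, 32, 44, 51, 67, 75, 81, 89, 93, 111, 118, 119, 133, 141, 151, 152, 163, 164, 183, 193, 200, 201, 218, 219]

Fragments:
  9→32: 23 bp
  32→44: 12 bp
  44→51: 7 bp
  51→67: 16 bp
  67→75: 8 bp
  75→81: 6 bp
  81→89: 8 bp
  89→93: 4 bp
  93→111: 18 bp
  111→118: 7 bp
  118→119: 1 bp
  119→133: 14 bp
  133→141: 8 bp
  141→151: 10 bp
  151→152: 1 bp
  152→163: 11 bp
  163→164: 1 bp
  164→183: 19 bp
  183→193: 10 bp
  193→200: 7 bp
  200→201: 1 bp
  201→218: 17 bp
  218→219: 1 bp
  219→9 (wrap): 230-219+9 = 20 bp

[1,1,1,1,1,4,6,7,7,7,8,8,8,10,10,11,12,14,16,17,18,19,20,23]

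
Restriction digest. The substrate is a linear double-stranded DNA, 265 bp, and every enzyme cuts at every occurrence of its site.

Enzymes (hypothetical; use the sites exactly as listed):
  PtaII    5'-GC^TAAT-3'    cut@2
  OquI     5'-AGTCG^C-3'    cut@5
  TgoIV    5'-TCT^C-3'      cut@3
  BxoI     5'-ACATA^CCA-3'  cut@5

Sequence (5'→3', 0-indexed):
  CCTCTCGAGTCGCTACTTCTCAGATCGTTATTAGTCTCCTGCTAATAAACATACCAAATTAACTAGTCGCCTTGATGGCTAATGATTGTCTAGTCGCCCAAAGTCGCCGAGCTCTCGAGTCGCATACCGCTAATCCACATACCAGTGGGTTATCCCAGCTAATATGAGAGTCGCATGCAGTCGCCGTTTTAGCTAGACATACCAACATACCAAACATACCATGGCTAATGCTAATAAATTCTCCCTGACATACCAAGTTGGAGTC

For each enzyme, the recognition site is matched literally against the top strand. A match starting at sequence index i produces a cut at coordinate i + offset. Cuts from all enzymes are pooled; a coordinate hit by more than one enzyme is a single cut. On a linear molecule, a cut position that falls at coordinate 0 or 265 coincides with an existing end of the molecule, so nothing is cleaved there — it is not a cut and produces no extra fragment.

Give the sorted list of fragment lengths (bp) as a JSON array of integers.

[5,5,6,7,7,7,8,8,8,9,9,10,10,10,10,11,11,11,13,14,16,17,17,18,18]

Site scan:
  PtaII GCTAAT/2: at [40, 77, 128, 157, 223, 229] ⇒ [42, 79, 130, 159, 225, 231]
  OquI AGTCGC/5: at [7, 64, 91, 101, 117, 168, 178] ⇒ [12, 69, 96, 106, 122, 173, 183]
  TgoIV TCTC/3: at [2, 17, 34, 112, 239] ⇒ [5, 20, 37, 115, 242]
  BxoI ACATACCA/5: at [48, 136, 196, 204, 213, 247] ⇒ [53, 141, 201, 209, 218, 252]

Pooled cuts: [5, 12, 20, 37, 42, 53, 69, 79, 96, 106, 115, 122, 130, 141, 159, 173, 183, 201, 209, 218, 225, 231, 242, 252]

Fragment lengths:
  [0,5): 5 bp
  [5,12): 7 bp
  [12,20): 8 bp
  [20,37): 17 bp
  [37,42): 5 bp
  [42,53): 11 bp
  [53,69): 16 bp
  [69,79): 10 bp
  [79,96): 17 bp
  [96,106): 10 bp
  [106,115): 9 bp
  [115,122): 7 bp
  [122,130): 8 bp
  [130,141): 11 bp
  [141,159): 18 bp
  [159,173): 14 bp
  [173,183): 10 bp
  [183,201): 18 bp
  [201,209): 8 bp
  [209,218): 9 bp
  [218,225): 7 bp
  [225,231): 6 bp
  [231,242): 11 bp
  [242,252): 10 bp
  [252,265): 13 bp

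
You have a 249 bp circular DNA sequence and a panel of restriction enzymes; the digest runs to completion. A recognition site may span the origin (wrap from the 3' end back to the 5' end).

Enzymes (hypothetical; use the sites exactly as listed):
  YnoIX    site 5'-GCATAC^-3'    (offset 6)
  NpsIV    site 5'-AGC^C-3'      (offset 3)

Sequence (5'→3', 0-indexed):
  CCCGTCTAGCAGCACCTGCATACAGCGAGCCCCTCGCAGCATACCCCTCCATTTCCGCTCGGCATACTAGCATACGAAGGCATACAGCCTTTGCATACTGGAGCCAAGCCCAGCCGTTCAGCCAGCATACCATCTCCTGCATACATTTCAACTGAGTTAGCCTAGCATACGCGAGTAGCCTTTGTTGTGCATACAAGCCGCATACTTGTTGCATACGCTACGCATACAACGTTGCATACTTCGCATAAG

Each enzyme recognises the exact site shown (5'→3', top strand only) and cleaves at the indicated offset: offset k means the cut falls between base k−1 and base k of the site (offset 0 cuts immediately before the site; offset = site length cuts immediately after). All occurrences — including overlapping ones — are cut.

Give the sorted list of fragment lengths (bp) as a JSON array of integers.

Scan for sites:
  YnoIX GCATAC/6: at [17, 38, 61, 69, 79, 92, 124, 138, 164, 188, 199, 210, 221, 233] ⇒ [23, 44, 67, 75, 85, 98, 130, 144, 170, 194, 205, 216, 227, 239]
  NpsIV AGCC/3: at [27, 85, 101, 106, 111, 119, 158, 176, 195, 247] ⇒ [1, 30, 88, 104, 109, 114, 122, 161, 179, 198]

All cut coordinates (distinct, sorted): [1, 23, 30, 44, 67, 75, 85, 88, 98, 104, 109, 114, 122, 130, 144, 161, 170, 179, 194, 198, 205, 216, 227, 239]

Fragments:
  1→23: 22 bp
  23→30: 7 bp
  30→44: 14 bp
  44→67: 23 bp
  67→75: 8 bp
  75→85: 10 bp
  85→88: 3 bp
  88→98: 10 bp
  98→104: 6 bp
  104→109: 5 bp
  109→114: 5 bp
  114→122: 8 bp
  122→130: 8 bp
  130→144: 14 bp
  144→161: 17 bp
  161→170: 9 bp
  170→179: 9 bp
  179→194: 15 bp
  194→198: 4 bp
  198→205: 7 bp
  205→216: 11 bp
  216→227: 11 bp
  227→239: 12 bp
  239→1 (wrap): 249-239+1 = 11 bp

[3,4,5,5,6,7,7,8,8,8,9,9,10,10,11,11,11,12,14,14,15,17,22,23]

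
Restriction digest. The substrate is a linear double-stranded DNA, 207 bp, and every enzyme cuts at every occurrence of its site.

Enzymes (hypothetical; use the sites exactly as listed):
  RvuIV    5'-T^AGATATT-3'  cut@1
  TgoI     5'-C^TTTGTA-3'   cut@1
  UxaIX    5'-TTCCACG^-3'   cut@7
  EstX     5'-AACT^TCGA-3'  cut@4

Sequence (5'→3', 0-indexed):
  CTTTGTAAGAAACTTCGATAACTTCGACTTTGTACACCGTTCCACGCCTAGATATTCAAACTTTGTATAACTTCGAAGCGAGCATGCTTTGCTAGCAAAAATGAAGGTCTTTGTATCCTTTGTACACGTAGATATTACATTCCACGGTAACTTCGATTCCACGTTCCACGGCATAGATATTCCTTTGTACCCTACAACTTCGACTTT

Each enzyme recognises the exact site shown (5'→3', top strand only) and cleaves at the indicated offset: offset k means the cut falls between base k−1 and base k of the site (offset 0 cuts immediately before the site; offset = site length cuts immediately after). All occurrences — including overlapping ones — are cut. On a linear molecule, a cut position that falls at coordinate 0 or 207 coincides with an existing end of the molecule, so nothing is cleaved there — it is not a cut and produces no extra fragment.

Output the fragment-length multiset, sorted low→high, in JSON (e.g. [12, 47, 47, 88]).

Scan for sites:
  RvuIV (TAGATATT, off=1): starts [48, 128, 173] → cuts [49, 129, 174]
  TgoI (CTTTGTA, off=1): starts [0, 27, 60, 108, 117, 182] → cuts [1, 28, 61, 109, 118, 183]
  UxaIX (TTCCACG, off=7): starts [39, 139, 156, 163] → cuts [46, 146, 163, 170]
  EstX (AACTTCGA, off=4): starts [10, 19, 68, 148, 195] → cuts [14, 23, 72, 152, 199]

All cut coordinates (distinct, sorted): [1, 14, 23, 28, 46, 49, 61, 72, 109, 118, 129, 146, 152, 163, 170, 174, 183, 199]

Fragment lengths:
  [0,1): 1 bp
  [1,14): 13 bp
  [14,23): 9 bp
  [23,28): 5 bp
  [28,46): 18 bp
  [46,49): 3 bp
  [49,61): 12 bp
  [61,72): 11 bp
  [72,109): 37 bp
  [109,118): 9 bp
  [118,129): 11 bp
  [129,146): 17 bp
  [146,152): 6 bp
  [152,163): 11 bp
  [163,170): 7 bp
  [170,174): 4 bp
  [174,183): 9 bp
  [183,199): 16 bp
  [199,207): 8 bp

[1,3,4,5,6,7,8,9,9,9,11,11,11,12,13,16,17,18,37]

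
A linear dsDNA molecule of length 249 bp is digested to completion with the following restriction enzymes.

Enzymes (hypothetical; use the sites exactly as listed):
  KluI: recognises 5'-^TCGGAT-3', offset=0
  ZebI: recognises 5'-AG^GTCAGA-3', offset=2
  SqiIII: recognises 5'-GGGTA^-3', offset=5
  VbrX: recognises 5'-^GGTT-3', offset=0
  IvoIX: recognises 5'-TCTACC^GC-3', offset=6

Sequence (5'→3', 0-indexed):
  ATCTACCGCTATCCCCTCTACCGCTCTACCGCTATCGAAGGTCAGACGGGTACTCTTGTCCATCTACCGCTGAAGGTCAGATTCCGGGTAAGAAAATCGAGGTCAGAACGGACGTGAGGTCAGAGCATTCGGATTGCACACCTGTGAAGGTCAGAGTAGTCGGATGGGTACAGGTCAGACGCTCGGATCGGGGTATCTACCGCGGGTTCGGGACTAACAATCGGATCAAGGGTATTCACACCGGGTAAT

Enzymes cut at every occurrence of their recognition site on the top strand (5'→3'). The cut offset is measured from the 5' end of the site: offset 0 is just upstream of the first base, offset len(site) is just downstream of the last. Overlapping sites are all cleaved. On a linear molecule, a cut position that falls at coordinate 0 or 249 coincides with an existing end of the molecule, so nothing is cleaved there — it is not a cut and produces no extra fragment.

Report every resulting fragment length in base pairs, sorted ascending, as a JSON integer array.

[2,3,3,6,7,7,8,9,10,10,10,11,11,12,13,13,14,15,15,16,16,17,21]

Scan for sites:
  KluI (TCGGAT, off=0): starts [128, 159, 182, 220] → cuts [128, 159, 182, 220]
  ZebI (AGGTCAGA, off=2): starts [38, 73, 99, 116, 147, 171] → cuts [40, 75, 101, 118, 149, 173]
  SqiIII (GGGTA, off=5): starts [47, 85, 165, 190, 229, 242] → cuts [52, 90, 170, 195, 234, 247]
  VbrX (GGTT, off=0): starts [204] → cuts [204]
  IvoIX (TCTACCGC, off=6): starts [1, 16, 24, 62, 195] → cuts [7, 22, 30, 68, 201]

Pooled cuts: [7, 22, 30, 40, 52, 68, 75, 90, 101, 118, 128, 149, 159, 170, 173, 182, 195, 201, 204, 220, 234, 247]

Fragments:
  [0,7): 7 bp
  [7,22): 15 bp
  [22,30): 8 bp
  [30,40): 10 bp
  [40,52): 12 bp
  [52,68): 16 bp
  [68,75): 7 bp
  [75,90): 15 bp
  [90,101): 11 bp
  [101,118): 17 bp
  [118,128): 10 bp
  [128,149): 21 bp
  [149,159): 10 bp
  [159,170): 11 bp
  [170,173): 3 bp
  [173,182): 9 bp
  [182,195): 13 bp
  [195,201): 6 bp
  [201,204): 3 bp
  [204,220): 16 bp
  [220,234): 14 bp
  [234,247): 13 bp
  [247,249): 2 bp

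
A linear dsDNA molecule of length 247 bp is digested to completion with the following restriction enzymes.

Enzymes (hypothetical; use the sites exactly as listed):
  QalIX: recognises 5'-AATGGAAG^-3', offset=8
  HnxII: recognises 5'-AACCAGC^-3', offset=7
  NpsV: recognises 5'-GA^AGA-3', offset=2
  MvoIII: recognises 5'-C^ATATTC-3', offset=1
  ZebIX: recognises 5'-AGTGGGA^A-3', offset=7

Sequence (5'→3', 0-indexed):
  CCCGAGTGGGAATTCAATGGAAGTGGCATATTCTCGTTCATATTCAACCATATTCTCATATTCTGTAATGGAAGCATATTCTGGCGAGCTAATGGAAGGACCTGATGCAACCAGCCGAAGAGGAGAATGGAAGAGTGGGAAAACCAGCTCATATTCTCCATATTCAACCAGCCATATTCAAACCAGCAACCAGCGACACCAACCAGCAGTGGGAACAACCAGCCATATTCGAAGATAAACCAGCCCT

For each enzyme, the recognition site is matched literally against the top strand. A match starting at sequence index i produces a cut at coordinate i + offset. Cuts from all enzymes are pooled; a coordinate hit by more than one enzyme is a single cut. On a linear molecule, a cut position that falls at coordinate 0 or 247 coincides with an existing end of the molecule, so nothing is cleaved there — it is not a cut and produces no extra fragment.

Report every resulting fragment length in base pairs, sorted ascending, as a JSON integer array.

Scan for sites:
  QalIX AATGGAAG/8: at [15, 66, 90, 125] ⇒ [23, 74, 98, 133]
  HnxII AACCAGC/7: at [108, 141, 165, 180, 187, 200, 216, 237] ⇒ [115, 148, 172, 187, 194, 207, 223, 244]
  NpsV GAAGA/2: at [116, 129, 230] ⇒ [118, 131, 232]
  MvoIII CATATTC/1: at [26, 38, 48, 56, 74, 149, 158, 172, 223] ⇒ [27, 39, 49, 57, 75, 150, 159, 173, 224]
  ZebIX AGTGGGAA/7: at [4, 133, 207] ⇒ [11, 140, 214]

All cut coordinates (distinct, sorted): [11, 23, 27, 39, 49, 57, 74, 75, 98, 115, 118, 131, 133, 140, 148, 150, 159, 172, 173, 187, 194, 207, 214, 223, 224, 232, 244]

Fragment lengths:
  [0,11): 11 bp
  [11,23): 12 bp
  [23,27): 4 bp
  [27,39): 12 bp
  [39,49): 10 bp
  [49,57): 8 bp
  [57,74): 17 bp
  [74,75): 1 bp
  [75,98): 23 bp
  [98,115): 17 bp
  [115,118): 3 bp
  [118,131): 13 bp
  [131,133): 2 bp
  [133,140): 7 bp
  [140,148): 8 bp
  [148,150): 2 bp
  [150,159): 9 bp
  [159,172): 13 bp
  [172,173): 1 bp
  [173,187): 14 bp
  [187,194): 7 bp
  [194,207): 13 bp
  [207,214): 7 bp
  [214,223): 9 bp
  [223,224): 1 bp
  [224,232): 8 bp
  [232,244): 12 bp
  [244,247): 3 bp

[1,1,1,2,2,3,3,4,7,7,7,8,8,8,9,9,10,11,12,12,12,13,13,13,14,17,17,23]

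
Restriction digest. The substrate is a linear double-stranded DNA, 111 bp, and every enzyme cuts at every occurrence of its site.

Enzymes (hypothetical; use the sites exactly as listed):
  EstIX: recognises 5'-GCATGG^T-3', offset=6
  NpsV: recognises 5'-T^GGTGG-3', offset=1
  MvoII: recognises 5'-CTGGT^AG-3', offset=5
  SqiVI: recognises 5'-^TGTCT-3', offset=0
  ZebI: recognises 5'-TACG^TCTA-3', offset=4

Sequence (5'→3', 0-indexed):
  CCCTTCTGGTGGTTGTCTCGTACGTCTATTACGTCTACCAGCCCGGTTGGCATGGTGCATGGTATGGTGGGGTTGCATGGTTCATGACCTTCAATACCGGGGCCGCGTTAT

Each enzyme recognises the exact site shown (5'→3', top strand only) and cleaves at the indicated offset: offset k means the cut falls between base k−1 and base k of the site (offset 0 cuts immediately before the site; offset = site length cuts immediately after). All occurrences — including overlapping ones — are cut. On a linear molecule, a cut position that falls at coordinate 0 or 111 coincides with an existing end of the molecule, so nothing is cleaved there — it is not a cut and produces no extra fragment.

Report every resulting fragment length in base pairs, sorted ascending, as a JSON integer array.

[3,6,7,7,9,11,15,22,31]

Scan for sites:
  EstIX GCATGGT/6: at [49, 56, 74] ⇒ [55, 62, 80]
  NpsV TGGTGG/1: at [6, 64] ⇒ [7, 65]
  MvoII (CTGGTAG, off=5): no sites
  SqiVI TGTCT/0: at [13] ⇒ [13]
  ZebI TACGTCTA/4: at [20, 29] ⇒ [24, 33]

All cut coordinates (distinct, sorted): [7, 13, 24, 33, 55, 62, 65, 80]

Fragments:
  [0,7): 7 bp
  [7,13): 6 bp
  [13,24): 11 bp
  [24,33): 9 bp
  [33,55): 22 bp
  [55,62): 7 bp
  [62,65): 3 bp
  [65,80): 15 bp
  [80,111): 31 bp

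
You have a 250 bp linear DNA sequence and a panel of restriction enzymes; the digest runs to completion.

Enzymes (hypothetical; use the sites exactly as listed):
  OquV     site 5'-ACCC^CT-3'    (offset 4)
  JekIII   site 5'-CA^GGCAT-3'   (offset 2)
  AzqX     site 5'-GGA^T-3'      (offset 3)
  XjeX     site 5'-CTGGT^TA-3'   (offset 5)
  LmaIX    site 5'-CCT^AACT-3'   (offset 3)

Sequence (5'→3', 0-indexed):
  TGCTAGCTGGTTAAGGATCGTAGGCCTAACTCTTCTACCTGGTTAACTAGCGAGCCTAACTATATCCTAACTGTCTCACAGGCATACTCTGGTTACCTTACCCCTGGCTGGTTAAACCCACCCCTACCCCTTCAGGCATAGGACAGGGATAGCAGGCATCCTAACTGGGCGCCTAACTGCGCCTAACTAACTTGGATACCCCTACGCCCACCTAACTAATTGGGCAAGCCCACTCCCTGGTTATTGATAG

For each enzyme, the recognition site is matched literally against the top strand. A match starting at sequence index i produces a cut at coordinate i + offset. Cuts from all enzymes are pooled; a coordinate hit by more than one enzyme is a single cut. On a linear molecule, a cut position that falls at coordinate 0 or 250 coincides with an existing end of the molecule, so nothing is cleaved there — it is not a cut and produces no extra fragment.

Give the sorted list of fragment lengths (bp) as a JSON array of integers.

Site scan:
  OquV ACCCCT/4: at [99, 119, 125, 197] ⇒ [103, 123, 129, 201]
  JekIII CAGGCAT/2: at [78, 132, 152] ⇒ [80, 134, 154]
  AzqX GGAT/3: at [14, 146, 193] ⇒ [17, 149, 196]
  XjeX CTGGTTA/5: at [6, 38, 88, 107, 236] ⇒ [11, 43, 93, 112, 241]
  LmaIX CCTAACT/3: at [24, 54, 65, 159, 171, 181, 210] ⇒ [27, 57, 68, 162, 174, 184, 213]

All cut coordinates (distinct, sorted): [11, 17, 27, 43, 57, 68, 80, 93, 103, 112, 123, 129, 134, 149, 154, 162, 174, 184, 196, 201, 213, 241]

Fragments:
  [0,11): 11 bp
  [11,17): 6 bp
  [17,27): 10 bp
  [27,43): 16 bp
  [43,57): 14 bp
  [57,68): 11 bp
  [68,80): 12 bp
  [80,93): 13 bp
  [93,103): 10 bp
  [103,112): 9 bp
  [112,123): 11 bp
  [123,129): 6 bp
  [129,134): 5 bp
  [134,149): 15 bp
  [149,154): 5 bp
  [154,162): 8 bp
  [162,174): 12 bp
  [174,184): 10 bp
  [184,196): 12 bp
  [196,201): 5 bp
  [201,213): 12 bp
  [213,241): 28 bp
  [241,250): 9 bp

[5,5,5,6,6,8,9,9,10,10,10,11,11,11,12,12,12,12,13,14,15,16,28]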